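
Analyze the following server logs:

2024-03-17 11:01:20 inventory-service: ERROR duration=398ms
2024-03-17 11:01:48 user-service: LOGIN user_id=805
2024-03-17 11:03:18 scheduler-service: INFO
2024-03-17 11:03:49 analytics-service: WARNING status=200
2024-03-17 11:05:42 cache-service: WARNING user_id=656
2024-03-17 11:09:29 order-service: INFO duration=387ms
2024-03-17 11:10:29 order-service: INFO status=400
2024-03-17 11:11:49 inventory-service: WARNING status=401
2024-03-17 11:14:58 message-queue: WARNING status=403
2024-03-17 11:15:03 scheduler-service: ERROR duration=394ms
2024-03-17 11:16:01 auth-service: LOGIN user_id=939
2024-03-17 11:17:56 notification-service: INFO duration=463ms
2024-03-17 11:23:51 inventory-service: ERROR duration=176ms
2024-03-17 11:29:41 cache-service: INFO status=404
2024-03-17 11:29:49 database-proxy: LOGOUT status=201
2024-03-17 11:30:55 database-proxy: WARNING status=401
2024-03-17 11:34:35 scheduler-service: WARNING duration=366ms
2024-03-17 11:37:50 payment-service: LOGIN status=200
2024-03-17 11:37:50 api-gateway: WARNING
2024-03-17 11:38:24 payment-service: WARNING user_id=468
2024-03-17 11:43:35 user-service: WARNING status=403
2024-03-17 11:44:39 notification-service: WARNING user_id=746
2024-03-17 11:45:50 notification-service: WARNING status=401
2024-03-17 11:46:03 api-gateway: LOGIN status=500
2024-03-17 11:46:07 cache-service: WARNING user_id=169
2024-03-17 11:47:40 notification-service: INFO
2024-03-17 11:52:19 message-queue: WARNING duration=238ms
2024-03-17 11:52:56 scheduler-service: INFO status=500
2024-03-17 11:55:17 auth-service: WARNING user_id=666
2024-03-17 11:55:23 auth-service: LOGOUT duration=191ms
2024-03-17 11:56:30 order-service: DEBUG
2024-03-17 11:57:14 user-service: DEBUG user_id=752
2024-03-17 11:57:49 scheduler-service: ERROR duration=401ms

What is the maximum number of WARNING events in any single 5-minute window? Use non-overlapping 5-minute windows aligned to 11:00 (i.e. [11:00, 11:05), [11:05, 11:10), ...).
2

To find the burst window:

1. Divide the log period into non-overlapping 5-minute windows starting at 11:00
2. Count WARNING events in each window
3. Find the window with maximum count
4. Maximum events in a window: 2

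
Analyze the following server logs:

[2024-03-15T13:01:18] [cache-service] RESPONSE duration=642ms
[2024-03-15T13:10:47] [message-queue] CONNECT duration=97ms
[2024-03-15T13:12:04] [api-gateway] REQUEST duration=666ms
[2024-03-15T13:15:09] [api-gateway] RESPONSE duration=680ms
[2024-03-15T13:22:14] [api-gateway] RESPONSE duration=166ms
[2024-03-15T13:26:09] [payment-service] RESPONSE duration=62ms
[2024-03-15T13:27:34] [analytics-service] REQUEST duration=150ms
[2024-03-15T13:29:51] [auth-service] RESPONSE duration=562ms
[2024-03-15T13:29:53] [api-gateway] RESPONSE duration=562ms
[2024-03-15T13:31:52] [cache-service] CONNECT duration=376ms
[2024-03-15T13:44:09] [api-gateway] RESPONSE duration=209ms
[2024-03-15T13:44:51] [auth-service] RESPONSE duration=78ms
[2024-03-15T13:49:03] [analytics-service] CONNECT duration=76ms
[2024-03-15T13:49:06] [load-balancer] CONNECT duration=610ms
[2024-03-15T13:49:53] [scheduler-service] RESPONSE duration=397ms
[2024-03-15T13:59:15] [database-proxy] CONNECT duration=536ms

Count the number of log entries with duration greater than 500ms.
7

To count timeouts:

1. Threshold: 500ms
2. Extract duration from each log entry
3. Count entries where duration > 500
4. Timeout count: 7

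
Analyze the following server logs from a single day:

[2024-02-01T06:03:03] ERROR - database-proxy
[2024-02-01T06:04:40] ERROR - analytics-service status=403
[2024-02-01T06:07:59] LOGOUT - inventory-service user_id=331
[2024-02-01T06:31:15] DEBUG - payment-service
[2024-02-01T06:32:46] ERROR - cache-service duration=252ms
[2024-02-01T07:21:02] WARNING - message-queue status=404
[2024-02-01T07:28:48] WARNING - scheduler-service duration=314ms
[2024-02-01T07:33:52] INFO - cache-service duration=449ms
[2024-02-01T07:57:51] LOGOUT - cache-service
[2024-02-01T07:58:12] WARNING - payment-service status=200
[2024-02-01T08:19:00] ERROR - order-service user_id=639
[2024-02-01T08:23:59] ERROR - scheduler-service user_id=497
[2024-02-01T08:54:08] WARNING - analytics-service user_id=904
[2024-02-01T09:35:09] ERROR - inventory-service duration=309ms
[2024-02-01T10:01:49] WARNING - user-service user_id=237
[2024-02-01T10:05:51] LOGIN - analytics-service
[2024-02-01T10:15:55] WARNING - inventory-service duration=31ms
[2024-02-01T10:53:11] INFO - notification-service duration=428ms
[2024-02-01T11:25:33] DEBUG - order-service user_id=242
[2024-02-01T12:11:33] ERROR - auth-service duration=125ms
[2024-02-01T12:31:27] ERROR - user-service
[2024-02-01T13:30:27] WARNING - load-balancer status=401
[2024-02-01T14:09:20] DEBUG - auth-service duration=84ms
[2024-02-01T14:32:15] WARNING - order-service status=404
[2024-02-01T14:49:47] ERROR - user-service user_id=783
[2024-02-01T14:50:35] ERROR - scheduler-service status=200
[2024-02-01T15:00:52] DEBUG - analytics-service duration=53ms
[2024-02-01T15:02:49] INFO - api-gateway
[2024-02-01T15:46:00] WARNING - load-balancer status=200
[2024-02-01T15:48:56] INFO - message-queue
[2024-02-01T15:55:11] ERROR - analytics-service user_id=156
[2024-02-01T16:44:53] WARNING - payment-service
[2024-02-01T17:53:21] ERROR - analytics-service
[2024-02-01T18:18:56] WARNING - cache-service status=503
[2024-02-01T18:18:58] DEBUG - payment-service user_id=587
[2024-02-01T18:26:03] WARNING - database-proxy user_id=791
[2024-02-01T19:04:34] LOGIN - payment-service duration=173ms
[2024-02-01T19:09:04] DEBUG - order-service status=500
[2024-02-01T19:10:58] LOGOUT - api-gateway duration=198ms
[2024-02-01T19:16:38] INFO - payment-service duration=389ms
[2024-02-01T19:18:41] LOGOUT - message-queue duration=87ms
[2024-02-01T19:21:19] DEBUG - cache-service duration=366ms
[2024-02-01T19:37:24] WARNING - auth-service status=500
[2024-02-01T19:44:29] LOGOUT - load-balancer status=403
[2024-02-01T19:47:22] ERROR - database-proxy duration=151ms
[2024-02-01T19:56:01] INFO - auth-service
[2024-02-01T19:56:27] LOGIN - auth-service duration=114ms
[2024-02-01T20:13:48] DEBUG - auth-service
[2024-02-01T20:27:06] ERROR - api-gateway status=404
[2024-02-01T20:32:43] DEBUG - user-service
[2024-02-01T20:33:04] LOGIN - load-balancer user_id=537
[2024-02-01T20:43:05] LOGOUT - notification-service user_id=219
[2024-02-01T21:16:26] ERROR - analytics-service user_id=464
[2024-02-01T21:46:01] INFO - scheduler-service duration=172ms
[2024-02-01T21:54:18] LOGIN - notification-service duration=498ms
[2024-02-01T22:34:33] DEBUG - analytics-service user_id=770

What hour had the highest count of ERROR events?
6

To find the peak hour:

1. Group all ERROR events by hour
2. Count events in each hour
3. Find hour with maximum count
4. Peak hour: 6 (with 3 events)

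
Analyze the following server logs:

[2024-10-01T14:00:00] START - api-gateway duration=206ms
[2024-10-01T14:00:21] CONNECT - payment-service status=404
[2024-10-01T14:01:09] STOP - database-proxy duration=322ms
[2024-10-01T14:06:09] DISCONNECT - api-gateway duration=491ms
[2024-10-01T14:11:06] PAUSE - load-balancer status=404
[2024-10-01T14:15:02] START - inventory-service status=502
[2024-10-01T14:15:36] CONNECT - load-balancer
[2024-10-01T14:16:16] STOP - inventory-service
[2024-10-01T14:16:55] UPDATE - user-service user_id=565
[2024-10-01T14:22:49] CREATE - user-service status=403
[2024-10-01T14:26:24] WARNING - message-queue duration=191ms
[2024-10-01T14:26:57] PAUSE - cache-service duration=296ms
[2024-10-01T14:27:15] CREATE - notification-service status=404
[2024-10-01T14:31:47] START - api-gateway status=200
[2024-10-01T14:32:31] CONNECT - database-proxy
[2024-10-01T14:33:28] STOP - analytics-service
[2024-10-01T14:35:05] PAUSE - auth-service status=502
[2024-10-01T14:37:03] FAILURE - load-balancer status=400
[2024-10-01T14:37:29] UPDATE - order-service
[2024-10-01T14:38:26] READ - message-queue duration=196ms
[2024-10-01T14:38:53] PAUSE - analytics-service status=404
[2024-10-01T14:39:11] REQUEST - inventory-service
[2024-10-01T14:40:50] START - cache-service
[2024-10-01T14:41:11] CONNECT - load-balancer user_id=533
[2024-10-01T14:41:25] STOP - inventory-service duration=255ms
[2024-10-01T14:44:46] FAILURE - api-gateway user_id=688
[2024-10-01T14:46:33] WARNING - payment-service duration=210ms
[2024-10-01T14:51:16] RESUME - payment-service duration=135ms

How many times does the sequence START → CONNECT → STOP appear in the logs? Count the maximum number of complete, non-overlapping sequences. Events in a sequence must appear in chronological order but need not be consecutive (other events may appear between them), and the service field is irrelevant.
4

To count sequences:

1. Look for pattern: START → CONNECT → STOP
2. Greedily scan the log in chronological order, matching each sequence element in turn (ignoring service)
3. Each time the full pattern completes, increment the count and restart matching from the next event
4. Complete non-overlapping sequences found: 4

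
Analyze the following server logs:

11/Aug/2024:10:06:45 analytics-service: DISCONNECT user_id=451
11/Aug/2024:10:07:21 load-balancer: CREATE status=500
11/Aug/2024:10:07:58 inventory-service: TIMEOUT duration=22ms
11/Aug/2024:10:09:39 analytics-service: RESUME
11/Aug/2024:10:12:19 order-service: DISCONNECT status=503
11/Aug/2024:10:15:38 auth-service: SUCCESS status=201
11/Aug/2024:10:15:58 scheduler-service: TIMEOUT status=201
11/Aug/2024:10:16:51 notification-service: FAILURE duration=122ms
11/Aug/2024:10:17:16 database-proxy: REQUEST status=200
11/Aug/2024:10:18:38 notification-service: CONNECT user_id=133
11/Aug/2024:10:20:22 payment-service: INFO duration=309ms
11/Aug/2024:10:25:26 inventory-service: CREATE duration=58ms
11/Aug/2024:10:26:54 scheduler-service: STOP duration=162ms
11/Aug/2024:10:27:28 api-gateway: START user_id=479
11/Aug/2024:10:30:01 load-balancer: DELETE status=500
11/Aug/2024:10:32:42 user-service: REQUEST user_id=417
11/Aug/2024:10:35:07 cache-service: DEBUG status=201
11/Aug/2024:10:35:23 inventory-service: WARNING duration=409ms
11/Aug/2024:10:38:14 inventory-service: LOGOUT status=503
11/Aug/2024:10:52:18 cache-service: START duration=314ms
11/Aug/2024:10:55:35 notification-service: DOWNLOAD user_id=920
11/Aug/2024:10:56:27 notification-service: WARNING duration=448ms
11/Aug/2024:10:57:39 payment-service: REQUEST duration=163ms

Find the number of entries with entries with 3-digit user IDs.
5

To find matching entries:

1. Pattern to match: entries with 3-digit user IDs
2. Scan each log entry for the pattern
3. Count matches: 5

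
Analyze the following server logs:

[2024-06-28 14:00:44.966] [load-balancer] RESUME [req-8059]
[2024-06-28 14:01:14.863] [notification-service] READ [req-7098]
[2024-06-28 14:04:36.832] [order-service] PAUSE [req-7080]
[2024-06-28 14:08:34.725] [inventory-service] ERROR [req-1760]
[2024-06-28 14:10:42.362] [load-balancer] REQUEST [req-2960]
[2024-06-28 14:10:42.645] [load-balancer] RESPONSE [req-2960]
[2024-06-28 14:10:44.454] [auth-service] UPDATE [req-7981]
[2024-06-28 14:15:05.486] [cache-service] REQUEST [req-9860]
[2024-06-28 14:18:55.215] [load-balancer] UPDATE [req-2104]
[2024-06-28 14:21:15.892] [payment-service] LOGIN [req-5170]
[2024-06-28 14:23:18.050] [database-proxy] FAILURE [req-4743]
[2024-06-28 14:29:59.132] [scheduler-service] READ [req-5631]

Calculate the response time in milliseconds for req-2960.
283

To calculate latency:

1. Find REQUEST with id req-2960: 2024-06-28 14:10:42.362
2. Find RESPONSE with id req-2960: 2024-06-28 14:10:42.645
3. Latency: 2024-06-28 14:10:42.645 - 2024-06-28 14:10:42.362 = 283ms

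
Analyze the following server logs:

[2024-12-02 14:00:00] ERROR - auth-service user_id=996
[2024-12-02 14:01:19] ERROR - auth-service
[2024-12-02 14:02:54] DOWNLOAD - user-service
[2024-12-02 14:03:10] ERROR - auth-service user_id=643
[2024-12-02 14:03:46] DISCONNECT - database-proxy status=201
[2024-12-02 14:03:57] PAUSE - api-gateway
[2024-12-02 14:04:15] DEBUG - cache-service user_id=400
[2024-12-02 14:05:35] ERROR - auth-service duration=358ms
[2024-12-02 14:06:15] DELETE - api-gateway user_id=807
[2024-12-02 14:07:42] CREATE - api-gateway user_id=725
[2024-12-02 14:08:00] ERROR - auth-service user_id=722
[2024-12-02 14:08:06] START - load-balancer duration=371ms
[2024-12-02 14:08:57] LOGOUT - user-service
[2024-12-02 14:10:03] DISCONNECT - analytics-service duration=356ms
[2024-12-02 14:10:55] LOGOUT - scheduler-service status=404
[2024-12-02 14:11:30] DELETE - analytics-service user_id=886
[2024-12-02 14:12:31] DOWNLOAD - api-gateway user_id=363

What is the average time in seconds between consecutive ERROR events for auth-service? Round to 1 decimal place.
120.0

To calculate average interval:

1. Find all ERROR events for auth-service in order
2. Calculate time gaps between consecutive events
3. Compute mean of gaps: 480 / 4 = 120.0 seconds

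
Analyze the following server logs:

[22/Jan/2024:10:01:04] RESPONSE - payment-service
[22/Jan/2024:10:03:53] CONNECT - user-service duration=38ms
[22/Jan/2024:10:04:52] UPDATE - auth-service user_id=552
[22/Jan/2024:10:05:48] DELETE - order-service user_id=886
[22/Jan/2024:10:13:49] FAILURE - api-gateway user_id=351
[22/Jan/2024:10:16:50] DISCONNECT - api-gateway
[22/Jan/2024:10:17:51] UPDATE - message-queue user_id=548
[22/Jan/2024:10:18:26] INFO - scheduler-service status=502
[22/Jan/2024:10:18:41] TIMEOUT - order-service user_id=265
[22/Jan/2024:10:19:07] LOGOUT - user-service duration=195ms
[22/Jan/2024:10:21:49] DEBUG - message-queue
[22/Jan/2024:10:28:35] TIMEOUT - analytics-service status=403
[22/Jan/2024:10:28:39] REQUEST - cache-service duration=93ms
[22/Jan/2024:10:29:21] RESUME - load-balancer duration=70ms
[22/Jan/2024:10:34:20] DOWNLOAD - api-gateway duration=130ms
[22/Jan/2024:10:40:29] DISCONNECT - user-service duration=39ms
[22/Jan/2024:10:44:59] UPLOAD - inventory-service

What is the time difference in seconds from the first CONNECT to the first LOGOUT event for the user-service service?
914

To find the time between events:

1. Locate the first CONNECT event for user-service: 22/Jan/2024:10:03:53
2. Locate the first LOGOUT event for user-service: 22/Jan/2024:10:19:07
3. Calculate the difference: 22/Jan/2024:10:19:07 - 22/Jan/2024:10:03:53 = 914 seconds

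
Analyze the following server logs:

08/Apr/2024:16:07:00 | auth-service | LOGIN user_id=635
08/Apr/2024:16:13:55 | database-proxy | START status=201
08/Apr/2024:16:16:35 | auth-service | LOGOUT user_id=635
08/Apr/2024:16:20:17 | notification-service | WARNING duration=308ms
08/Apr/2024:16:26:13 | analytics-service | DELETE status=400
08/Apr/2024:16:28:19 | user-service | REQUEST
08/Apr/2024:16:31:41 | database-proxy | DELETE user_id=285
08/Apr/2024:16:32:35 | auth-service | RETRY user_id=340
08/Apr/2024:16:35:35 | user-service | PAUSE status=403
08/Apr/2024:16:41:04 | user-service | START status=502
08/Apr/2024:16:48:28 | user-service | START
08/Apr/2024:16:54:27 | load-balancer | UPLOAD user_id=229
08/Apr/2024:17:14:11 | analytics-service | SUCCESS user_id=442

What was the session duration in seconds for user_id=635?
575

To calculate session duration:

1. Find LOGIN event for user_id=635: 08/Apr/2024:16:07:00
2. Find LOGOUT event for user_id=635: 08/Apr/2024:16:16:35
3. Session duration: 08/Apr/2024:16:16:35 - 08/Apr/2024:16:07:00 = 575 seconds (9 minutes)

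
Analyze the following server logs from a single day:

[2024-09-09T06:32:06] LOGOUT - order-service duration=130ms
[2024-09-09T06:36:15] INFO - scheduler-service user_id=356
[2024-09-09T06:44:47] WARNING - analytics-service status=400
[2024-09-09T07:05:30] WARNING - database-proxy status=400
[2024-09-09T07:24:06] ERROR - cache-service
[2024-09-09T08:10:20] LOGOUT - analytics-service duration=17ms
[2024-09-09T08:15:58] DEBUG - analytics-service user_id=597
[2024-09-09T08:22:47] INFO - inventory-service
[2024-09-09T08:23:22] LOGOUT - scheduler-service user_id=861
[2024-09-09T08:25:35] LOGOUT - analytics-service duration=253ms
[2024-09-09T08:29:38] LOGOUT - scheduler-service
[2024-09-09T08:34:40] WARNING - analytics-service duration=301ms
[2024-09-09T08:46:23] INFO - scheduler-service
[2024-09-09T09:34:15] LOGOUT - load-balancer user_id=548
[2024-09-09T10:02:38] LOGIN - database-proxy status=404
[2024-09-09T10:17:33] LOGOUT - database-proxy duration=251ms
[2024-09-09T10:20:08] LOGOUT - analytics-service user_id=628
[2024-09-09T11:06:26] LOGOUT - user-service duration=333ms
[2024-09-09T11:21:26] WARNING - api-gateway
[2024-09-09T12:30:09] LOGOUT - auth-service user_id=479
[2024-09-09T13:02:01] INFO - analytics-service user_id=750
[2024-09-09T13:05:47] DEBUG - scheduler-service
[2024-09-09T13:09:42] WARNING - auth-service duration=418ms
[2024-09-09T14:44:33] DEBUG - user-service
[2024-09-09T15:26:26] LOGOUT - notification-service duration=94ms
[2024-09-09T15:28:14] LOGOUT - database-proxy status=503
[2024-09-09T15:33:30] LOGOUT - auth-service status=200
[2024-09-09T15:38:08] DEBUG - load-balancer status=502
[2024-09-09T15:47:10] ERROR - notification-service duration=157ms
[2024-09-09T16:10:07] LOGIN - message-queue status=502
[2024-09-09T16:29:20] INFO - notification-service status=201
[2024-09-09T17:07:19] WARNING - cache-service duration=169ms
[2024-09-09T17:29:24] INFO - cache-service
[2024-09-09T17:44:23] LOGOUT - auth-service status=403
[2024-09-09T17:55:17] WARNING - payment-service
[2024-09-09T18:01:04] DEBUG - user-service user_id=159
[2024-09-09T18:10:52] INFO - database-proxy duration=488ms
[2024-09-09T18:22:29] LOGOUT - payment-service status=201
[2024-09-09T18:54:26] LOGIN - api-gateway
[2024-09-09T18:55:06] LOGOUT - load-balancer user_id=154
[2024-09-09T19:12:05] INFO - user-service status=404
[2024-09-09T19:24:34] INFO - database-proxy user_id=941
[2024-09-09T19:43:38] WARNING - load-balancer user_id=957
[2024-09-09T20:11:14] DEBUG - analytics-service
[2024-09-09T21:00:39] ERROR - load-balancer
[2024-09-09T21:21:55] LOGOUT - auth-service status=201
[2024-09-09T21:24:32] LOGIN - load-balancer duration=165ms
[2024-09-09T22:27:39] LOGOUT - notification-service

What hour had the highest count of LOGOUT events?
8

To find the peak hour:

1. Group all LOGOUT events by hour
2. Count events in each hour
3. Find hour with maximum count
4. Peak hour: 8 (with 4 events)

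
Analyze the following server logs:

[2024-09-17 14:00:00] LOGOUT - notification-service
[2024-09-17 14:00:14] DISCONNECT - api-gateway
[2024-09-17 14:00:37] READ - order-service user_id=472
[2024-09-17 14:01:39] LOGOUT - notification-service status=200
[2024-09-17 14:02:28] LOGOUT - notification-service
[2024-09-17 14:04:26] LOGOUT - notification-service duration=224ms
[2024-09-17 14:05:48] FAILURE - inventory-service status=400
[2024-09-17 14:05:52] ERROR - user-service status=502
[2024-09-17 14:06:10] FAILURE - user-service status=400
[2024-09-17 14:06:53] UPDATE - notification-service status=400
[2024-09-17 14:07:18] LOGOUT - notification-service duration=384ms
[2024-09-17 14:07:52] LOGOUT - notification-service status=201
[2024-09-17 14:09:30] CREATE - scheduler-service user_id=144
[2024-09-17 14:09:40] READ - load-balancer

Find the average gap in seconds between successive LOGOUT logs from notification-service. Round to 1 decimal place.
94.4

To calculate average interval:

1. Find all LOGOUT events for notification-service in order
2. Calculate time gaps between consecutive events
3. Compute mean of gaps: 472 / 5 = 94.4 seconds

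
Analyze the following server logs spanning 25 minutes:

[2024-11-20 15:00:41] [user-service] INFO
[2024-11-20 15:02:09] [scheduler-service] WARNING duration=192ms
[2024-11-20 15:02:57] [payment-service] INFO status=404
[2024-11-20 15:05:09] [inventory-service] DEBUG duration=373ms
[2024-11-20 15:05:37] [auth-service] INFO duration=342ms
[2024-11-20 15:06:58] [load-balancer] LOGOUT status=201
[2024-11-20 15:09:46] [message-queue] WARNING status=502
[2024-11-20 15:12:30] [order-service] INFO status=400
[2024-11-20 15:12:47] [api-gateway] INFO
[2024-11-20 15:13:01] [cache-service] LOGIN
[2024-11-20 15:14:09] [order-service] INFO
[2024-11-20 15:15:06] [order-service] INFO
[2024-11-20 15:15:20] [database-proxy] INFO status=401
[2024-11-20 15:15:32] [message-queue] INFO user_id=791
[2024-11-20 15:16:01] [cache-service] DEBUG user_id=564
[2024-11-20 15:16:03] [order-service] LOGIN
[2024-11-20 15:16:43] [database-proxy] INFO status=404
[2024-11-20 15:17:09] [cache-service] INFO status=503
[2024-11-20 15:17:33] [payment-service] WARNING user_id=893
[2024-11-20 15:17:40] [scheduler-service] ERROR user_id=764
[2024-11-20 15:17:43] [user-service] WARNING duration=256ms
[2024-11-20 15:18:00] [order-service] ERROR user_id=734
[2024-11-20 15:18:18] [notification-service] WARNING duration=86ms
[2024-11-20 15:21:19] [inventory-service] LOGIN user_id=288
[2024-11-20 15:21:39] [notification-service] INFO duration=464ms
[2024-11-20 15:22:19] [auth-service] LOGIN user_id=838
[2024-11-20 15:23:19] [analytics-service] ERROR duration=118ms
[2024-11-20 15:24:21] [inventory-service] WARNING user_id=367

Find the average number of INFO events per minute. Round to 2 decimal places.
0.48

To calculate the rate:

1. Count total INFO events: 12
2. Total time period: 25 minutes
3. Rate = 12 / 25 = 0.48 events per minute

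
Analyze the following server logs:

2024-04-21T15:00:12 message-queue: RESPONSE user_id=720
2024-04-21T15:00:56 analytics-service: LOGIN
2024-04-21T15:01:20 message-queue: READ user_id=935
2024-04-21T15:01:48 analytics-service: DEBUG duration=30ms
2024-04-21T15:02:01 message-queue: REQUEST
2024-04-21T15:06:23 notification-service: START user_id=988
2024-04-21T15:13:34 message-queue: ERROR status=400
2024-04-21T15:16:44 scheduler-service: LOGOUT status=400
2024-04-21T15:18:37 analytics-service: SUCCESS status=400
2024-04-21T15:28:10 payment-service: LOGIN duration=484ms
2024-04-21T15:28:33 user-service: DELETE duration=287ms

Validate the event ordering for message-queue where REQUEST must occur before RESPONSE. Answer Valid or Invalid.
Invalid

To validate ordering:

1. Required order: REQUEST → RESPONSE
2. Rule: REQUEST must occur before RESPONSE
3. Check actual order of events for message-queue
4. Result: Invalid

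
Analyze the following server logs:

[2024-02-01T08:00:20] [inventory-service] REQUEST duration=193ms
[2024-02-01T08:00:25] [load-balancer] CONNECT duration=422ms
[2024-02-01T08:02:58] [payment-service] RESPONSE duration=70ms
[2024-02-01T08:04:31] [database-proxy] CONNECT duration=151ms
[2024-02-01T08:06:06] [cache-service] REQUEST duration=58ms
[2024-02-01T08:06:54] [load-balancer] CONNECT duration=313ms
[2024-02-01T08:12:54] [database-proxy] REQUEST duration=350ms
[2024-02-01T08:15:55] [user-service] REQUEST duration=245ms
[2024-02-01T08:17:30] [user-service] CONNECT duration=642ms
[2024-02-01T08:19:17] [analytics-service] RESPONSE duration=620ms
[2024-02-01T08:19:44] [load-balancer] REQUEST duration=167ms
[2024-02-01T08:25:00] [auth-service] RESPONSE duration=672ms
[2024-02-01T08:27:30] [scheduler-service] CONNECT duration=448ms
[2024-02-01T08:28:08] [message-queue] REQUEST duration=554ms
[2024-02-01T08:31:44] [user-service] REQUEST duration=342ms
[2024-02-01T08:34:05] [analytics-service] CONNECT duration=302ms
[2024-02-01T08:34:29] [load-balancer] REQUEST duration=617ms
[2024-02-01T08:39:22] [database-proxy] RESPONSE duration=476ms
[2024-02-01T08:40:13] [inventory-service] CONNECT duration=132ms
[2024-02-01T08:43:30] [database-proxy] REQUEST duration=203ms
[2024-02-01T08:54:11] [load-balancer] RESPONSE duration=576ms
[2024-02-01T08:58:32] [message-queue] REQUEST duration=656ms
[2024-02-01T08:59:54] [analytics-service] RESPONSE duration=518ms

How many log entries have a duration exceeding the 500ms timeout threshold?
8

To count timeouts:

1. Threshold: 500ms
2. Extract duration from each log entry
3. Count entries where duration > 500
4. Timeout count: 8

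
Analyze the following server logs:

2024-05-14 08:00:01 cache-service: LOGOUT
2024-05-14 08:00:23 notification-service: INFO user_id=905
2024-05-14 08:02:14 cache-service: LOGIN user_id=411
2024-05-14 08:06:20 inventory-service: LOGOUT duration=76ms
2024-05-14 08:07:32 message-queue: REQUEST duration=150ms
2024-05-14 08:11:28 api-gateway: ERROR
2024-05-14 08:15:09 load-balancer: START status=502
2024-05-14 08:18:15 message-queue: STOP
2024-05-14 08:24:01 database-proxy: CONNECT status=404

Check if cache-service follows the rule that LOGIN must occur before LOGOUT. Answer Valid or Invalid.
Invalid

To validate ordering:

1. Required order: LOGIN → LOGOUT
2. Rule: LOGIN must occur before LOGOUT
3. Check actual order of events for cache-service
4. Result: Invalid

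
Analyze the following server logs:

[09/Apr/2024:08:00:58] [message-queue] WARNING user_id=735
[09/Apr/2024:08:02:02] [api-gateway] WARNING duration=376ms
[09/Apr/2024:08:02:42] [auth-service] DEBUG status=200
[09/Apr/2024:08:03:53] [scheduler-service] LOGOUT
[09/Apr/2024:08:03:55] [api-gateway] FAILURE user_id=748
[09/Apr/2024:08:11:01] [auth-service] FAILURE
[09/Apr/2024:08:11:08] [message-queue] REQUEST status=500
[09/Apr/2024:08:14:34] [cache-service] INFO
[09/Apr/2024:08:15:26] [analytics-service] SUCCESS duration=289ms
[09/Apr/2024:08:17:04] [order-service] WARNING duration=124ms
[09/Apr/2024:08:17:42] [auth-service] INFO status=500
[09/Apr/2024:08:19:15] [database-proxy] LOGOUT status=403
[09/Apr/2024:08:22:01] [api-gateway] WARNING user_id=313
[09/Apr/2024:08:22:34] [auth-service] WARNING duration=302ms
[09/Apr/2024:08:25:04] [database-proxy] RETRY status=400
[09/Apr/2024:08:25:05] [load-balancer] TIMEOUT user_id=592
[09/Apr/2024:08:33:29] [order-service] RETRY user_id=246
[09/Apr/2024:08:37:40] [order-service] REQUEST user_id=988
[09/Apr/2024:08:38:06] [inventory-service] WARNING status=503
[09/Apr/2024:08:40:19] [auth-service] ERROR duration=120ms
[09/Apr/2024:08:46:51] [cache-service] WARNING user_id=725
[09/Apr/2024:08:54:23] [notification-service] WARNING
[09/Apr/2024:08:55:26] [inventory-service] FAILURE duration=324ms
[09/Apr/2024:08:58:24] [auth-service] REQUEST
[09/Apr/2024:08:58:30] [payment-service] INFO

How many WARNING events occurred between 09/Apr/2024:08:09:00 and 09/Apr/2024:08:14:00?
0

To count events in the time window:

1. Window boundaries: 09/Apr/2024:08:09:00 to 09/Apr/2024:08:14:00
2. Filter for WARNING events within this window
3. Count matching events: 0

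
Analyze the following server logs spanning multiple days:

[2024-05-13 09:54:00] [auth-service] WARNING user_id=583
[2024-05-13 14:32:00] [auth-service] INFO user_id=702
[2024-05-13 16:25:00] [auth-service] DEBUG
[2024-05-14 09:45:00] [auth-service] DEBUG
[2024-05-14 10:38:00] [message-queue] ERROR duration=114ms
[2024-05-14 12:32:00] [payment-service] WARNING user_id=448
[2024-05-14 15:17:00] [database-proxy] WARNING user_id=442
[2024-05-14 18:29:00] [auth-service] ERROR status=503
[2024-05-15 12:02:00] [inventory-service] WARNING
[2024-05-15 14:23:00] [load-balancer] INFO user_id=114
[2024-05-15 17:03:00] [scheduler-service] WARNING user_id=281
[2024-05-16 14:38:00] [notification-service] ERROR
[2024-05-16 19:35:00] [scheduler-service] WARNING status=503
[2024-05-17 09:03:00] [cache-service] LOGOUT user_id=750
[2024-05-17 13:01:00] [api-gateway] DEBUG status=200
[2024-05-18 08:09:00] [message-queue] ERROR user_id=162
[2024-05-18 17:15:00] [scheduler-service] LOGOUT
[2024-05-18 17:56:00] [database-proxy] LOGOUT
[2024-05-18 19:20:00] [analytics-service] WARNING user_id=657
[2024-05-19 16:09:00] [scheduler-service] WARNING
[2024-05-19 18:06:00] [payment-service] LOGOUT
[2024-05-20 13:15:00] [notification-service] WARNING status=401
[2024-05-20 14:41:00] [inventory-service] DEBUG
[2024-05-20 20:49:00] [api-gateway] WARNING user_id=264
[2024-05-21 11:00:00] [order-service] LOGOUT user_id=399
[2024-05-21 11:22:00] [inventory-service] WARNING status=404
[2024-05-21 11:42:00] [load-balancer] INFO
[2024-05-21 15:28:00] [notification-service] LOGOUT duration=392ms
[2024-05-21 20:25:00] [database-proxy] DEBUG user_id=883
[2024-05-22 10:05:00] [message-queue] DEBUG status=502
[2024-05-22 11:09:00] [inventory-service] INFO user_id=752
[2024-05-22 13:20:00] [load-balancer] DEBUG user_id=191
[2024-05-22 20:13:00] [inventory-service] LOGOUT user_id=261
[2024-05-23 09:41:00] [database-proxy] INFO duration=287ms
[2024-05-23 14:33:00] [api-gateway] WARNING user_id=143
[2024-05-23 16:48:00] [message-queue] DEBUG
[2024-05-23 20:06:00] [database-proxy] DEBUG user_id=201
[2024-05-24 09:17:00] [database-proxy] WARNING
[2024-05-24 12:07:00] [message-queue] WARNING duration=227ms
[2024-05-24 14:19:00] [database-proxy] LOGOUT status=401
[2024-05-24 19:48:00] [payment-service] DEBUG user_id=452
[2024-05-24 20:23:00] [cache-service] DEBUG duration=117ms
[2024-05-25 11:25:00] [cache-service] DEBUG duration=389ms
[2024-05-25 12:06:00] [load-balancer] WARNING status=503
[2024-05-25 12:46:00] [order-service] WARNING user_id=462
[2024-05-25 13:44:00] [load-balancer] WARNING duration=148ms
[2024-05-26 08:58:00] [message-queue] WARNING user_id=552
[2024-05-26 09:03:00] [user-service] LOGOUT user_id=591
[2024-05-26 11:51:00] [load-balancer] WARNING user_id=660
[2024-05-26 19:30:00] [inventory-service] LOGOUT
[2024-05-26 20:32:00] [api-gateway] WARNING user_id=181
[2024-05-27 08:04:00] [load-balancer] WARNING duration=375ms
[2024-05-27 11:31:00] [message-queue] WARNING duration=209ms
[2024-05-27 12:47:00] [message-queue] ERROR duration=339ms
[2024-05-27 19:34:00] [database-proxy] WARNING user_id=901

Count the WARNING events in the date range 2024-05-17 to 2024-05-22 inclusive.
5

To filter by date range:

1. Date range: 2024-05-17 through 2024-05-22, both dates inclusive
2. Filter for WARNING events whose date falls in this range
3. Count matching events: 5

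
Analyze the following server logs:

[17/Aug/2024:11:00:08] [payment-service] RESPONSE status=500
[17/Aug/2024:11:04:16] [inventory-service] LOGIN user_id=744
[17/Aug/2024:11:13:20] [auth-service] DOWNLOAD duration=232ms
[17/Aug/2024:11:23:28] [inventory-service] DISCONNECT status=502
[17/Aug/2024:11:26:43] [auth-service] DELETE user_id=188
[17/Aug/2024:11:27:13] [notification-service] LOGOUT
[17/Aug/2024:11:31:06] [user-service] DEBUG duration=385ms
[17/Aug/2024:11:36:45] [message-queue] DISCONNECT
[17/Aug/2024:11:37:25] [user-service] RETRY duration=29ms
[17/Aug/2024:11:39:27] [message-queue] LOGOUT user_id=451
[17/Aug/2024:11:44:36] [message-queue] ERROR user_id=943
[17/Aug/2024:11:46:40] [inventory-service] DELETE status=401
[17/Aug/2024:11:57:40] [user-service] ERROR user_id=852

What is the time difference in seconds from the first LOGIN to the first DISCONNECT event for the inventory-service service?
1152

To find the time between events:

1. Locate the first LOGIN event for inventory-service: 17/Aug/2024:11:04:16
2. Locate the first DISCONNECT event for inventory-service: 17/Aug/2024:11:23:28
3. Calculate the difference: 17/Aug/2024:11:23:28 - 17/Aug/2024:11:04:16 = 1152 seconds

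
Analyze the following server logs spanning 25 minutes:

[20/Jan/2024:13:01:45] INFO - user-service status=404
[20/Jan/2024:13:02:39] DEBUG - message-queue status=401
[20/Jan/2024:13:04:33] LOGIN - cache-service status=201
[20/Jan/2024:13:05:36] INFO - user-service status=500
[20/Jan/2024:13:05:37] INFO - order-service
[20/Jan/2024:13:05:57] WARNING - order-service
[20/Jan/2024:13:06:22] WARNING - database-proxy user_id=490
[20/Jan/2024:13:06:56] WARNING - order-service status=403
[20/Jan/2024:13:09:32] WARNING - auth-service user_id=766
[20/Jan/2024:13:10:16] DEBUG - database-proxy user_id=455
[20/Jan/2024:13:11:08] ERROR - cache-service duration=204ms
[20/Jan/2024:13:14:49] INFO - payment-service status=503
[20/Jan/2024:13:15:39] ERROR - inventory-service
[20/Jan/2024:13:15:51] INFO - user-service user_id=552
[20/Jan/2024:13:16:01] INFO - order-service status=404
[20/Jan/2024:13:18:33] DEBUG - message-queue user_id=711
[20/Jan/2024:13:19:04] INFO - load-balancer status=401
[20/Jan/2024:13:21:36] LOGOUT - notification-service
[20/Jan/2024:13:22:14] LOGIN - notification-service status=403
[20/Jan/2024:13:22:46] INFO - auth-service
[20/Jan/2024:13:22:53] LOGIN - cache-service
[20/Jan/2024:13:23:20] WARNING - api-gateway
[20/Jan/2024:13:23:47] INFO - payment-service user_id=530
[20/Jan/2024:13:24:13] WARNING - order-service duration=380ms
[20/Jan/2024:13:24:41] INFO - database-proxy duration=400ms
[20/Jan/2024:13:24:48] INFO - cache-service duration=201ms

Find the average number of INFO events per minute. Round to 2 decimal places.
0.44

To calculate the rate:

1. Count total INFO events: 11
2. Total time period: 25 minutes
3. Rate = 11 / 25 = 0.44 events per minute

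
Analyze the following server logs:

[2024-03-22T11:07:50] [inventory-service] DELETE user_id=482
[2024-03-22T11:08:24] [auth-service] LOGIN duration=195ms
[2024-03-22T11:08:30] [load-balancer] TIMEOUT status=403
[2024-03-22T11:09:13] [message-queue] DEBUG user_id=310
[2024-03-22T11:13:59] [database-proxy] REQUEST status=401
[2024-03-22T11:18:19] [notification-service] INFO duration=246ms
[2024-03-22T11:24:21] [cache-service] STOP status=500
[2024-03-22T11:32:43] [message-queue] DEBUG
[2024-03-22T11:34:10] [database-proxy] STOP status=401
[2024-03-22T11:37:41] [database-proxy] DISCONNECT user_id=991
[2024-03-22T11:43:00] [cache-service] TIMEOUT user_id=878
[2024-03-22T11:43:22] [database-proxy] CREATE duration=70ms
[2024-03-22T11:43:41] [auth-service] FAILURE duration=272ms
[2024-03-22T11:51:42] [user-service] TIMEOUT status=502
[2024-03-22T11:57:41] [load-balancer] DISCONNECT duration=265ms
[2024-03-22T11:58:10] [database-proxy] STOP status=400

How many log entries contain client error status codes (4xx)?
4

To find matching entries:

1. Pattern to match: client error status codes (4xx)
2. Scan each log entry for the pattern
3. Count matches: 4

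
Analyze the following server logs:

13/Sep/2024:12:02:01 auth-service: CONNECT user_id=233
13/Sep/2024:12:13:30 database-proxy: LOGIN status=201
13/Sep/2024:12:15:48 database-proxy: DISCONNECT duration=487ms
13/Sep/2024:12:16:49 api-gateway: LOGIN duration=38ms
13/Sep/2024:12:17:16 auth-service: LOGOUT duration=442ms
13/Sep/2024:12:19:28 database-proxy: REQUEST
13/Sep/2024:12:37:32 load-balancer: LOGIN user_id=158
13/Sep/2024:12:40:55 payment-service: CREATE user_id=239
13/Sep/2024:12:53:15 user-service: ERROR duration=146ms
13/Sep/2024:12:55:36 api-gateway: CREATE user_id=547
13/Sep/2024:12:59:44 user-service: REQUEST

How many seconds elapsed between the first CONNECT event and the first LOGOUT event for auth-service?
915

To find the time between events:

1. Locate the first CONNECT event for auth-service: 13/Sep/2024:12:02:01
2. Locate the first LOGOUT event for auth-service: 13/Sep/2024:12:17:16
3. Calculate the difference: 13/Sep/2024:12:17:16 - 13/Sep/2024:12:02:01 = 915 seconds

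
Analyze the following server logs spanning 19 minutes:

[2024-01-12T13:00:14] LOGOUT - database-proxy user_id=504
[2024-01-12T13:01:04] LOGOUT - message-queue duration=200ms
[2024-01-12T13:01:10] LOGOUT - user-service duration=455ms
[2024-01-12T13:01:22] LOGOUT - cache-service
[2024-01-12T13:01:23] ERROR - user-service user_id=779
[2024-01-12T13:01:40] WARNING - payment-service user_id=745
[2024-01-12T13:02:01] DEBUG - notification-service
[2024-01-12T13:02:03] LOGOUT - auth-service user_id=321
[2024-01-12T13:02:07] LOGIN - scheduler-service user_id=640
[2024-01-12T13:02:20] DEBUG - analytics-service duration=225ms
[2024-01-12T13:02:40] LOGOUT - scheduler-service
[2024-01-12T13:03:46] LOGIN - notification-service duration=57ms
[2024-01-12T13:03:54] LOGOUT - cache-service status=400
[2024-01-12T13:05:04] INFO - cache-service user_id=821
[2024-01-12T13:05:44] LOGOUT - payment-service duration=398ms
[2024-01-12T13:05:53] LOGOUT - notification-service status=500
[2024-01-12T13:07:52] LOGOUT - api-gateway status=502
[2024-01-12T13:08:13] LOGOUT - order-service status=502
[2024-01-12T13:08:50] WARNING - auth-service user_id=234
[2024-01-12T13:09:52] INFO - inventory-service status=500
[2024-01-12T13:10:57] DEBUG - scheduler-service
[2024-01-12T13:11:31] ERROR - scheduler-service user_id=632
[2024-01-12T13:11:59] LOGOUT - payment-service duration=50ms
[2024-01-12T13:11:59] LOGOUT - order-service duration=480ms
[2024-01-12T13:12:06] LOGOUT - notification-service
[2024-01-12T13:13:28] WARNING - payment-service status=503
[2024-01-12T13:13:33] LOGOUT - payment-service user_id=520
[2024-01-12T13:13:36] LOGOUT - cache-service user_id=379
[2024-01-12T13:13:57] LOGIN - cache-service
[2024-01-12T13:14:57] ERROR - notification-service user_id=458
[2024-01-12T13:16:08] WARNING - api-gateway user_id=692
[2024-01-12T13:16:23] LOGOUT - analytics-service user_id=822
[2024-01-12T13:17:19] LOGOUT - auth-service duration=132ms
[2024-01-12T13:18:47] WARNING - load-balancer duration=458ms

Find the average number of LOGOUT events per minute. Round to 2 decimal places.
0.95

To calculate the rate:

1. Count total LOGOUT events: 18
2. Total time period: 19 minutes
3. Rate = 18 / 19 = 0.95 events per minute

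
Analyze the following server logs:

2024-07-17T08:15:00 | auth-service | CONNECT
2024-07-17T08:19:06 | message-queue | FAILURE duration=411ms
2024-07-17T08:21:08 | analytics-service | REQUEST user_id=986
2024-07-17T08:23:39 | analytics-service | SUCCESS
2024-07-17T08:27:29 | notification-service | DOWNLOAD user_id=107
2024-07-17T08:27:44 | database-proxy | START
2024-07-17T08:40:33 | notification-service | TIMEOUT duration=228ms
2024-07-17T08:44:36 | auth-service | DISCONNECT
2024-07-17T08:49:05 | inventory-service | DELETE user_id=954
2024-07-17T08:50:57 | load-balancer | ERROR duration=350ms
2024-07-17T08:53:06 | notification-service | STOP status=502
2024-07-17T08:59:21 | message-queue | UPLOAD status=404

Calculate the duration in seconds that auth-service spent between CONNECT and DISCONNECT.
1776

To calculate state duration:

1. Find CONNECT event for auth-service: 2024-07-17T08:15:00
2. Find DISCONNECT event for auth-service: 2024-07-17T08:44:36
3. Calculate duration: 2024-07-17T08:44:36 - 2024-07-17T08:15:00 = 1776 seconds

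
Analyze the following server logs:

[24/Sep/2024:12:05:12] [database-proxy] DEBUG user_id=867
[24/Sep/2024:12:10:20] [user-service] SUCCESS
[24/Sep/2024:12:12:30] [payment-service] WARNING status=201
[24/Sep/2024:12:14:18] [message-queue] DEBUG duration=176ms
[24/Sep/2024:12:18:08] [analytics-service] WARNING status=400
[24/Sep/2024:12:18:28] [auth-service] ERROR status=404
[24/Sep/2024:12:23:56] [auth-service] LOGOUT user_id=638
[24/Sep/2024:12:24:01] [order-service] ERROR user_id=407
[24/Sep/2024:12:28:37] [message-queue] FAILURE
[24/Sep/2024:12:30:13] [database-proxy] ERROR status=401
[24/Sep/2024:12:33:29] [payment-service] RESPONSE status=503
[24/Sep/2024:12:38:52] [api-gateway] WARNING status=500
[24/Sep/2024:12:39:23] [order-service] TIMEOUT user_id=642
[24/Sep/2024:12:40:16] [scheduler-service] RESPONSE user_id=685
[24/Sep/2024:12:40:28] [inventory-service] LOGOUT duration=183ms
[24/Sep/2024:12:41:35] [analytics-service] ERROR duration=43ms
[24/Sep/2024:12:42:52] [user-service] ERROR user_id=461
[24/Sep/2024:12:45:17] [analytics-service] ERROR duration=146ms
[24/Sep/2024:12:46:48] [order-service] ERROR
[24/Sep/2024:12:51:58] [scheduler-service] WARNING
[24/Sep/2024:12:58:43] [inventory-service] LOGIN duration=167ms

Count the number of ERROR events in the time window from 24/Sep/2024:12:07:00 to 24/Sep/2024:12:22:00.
1

To count events in the time window:

1. Window boundaries: 24/Sep/2024:12:07:00 to 24/Sep/2024:12:22:00
2. Filter for ERROR events within this window
3. Count matching events: 1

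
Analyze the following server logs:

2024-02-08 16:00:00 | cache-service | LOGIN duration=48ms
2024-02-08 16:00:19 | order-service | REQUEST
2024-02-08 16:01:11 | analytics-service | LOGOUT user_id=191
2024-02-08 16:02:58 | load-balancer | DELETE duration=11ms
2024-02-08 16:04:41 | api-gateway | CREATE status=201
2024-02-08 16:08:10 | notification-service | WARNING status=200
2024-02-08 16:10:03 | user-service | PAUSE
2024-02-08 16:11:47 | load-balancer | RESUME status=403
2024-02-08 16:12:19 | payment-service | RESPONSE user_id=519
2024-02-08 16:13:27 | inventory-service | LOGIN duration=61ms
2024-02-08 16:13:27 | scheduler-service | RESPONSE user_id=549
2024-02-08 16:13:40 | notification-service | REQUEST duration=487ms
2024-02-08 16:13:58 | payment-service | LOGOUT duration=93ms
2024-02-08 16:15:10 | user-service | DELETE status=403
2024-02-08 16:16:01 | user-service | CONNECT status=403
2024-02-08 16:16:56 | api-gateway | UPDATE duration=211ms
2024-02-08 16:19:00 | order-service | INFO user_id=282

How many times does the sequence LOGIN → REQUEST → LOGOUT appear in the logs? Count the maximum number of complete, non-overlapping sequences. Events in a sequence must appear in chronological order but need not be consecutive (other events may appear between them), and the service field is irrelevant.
2

To count sequences:

1. Look for pattern: LOGIN → REQUEST → LOGOUT
2. Greedily scan the log in chronological order, matching each sequence element in turn (ignoring service)
3. Each time the full pattern completes, increment the count and restart matching from the next event
4. Complete non-overlapping sequences found: 2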